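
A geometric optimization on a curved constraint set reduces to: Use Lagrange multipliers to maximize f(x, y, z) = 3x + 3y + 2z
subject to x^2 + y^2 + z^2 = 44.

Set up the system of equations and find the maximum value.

Lagrange conditions: 3 = 2*lambda*x, 3 = 2*lambda*y, 2 = 2*lambda*z
So x:3 = y:3 = z:2, i.e. x = 3t, y = 3t, z = 2t
Constraint: t^2*(3^2 + 3^2 + 2^2) = 44
  t^2 * 22 = 44  =>  t = sqrt(2)
Maximum = 3*3t + 3*3t + 2*2t = 22*sqrt(2) = sqrt(968)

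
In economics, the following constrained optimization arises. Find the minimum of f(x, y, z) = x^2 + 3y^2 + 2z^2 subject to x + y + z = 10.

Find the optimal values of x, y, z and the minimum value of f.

Using Lagrange multipliers on f = x^2 + 3y^2 + 2z^2 with constraint x + y + z = 10:
Conditions: 2*1*x = lambda, 2*3*y = lambda, 2*2*z = lambda
So x = lambda/2, y = lambda/6, z = lambda/4
Substituting into constraint: lambda * (11/12) = 10
lambda = 120/11
x = 60/11, y = 20/11, z = 30/11
Minimum value = 600/11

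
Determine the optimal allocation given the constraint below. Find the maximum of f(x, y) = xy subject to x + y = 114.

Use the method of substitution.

Substitute y = 114 - x into f(x,y) = xy:
g(x) = x(114 - x) = 114x - x^2
g'(x) = 114 - 2x = 0  =>  x = 57
y = 114 - 57 = 57
Maximum value = 57 * 57 = 3249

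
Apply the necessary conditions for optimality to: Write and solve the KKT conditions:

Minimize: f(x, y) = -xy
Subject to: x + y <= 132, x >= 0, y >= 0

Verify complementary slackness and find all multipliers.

Problem: min -xy s.t. x + y <= 132 (multiplier lambda), x >= 0 (mu_x), y >= 0 (mu_y)
KKT stationarity: -y + lambda - mu_x = 0, -x + lambda - mu_y = 0, with lambda, mu_x, mu_y >= 0
Complementary slackness: lambda*(x + y - 132) = 0, mu_x*x = 0, mu_y*y = 0
If lambda = 0: y = -mu_x <= 0 and x = -mu_y <= 0 force x = y = 0 with f = 0; but x = y = 66 is feasible with f = -4356 < 0, so this is not the minimum. Hence lambda > 0 and x + y = 132.
Try x > 0, y > 0 (so mu_x = mu_y = 0): y = lambda, x = lambda => x = y = lambda
x + y = 132 => 2*lambda = 132 => lambda = 66
x* = y* = 66 > 0, consistent with mu_x = mu_y = 0.
(Any feasible point with x = 0 or y = 0 has f = 0 > -4356, so the minimum is not on those boundaries.)
min(-xy) = -4356 (i.e. max xy = 4356)
Multipliers: lambda = 66, mu_x = 0, mu_y = 0
Complementary slackness: lambda*(x + y - 132) = 66*(66 + 66 - 132) = 0, mu_x*x = 0*66 = 0, mu_y*y = 0*66 = 0. Satisfied.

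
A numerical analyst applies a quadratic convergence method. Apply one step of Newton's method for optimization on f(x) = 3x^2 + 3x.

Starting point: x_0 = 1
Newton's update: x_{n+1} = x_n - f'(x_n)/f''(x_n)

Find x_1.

f(x) = 3x^2 + 3x
f'(x) = 6x + (3), f''(x) = 6
Newton step: x_1 = x_0 - f'(x_0)/f''(x_0)
f'(1) = 9
x_1 = 1 - 9/6 = -1/2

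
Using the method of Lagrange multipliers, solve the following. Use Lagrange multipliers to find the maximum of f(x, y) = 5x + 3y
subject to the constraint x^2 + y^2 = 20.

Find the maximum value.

Set up Lagrange conditions: grad f = lambda * grad g
  5 = 2*lambda*x
  3 = 2*lambda*y
From these: x/y = 5/3, so x = 5t, y = 3t for some t.
Substitute into constraint: (5t)^2 + (3t)^2 = 20
  t^2 * 34 = 20
  t = sqrt(20/34)
Maximum = 5*x + 3*y = (5^2 + 3^2)*t = 34 * sqrt(20/34) = sqrt(680)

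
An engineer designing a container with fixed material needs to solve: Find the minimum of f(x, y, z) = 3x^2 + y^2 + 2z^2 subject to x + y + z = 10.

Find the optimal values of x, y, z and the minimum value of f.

Using Lagrange multipliers on f = 3x^2 + y^2 + 2z^2 with constraint x + y + z = 10:
Conditions: 2*3*x = lambda, 2*1*y = lambda, 2*2*z = lambda
So x = lambda/6, y = lambda/2, z = lambda/4
Substituting into constraint: lambda * (11/12) = 10
lambda = 120/11
x = 20/11, y = 60/11, z = 30/11
Minimum value = 600/11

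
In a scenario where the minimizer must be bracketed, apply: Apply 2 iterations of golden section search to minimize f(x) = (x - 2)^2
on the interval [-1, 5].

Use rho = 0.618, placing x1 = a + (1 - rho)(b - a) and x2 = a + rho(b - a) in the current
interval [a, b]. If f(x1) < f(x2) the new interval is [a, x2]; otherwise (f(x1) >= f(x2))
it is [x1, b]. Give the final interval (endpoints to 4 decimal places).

Golden section search for min of f(x) = (x - 2)^2 on [-1, 5].
Each step: x1 = a + (1 - rho)(b - a), x2 = a + rho(b - a); if f(x1) < f(x2) keep [a, x2], otherwise keep [x1, b].
Step 1: [-1.0000, 5.0000], x1=1.2920 (f=0.5013), x2=2.7080 (f=0.5013); f(x1) = f(x2) (tie, not '<') => keep [1.2920, 5.0000]
Step 2: [1.2920, 5.0000], x1=2.7085 (f=0.5019), x2=3.5835 (f=2.5076); f(x1) < f(x2) => keep [1.2920, 3.5835]
Final interval: [1.2920, 3.5835]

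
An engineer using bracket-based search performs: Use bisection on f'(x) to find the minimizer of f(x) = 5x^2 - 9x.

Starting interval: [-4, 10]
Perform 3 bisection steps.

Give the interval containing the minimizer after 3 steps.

Finding critical point of f(x) = 5x^2 - 9x using bisection on f'(x) = 10x + -9.
f'(x) = 0 when x = 9/10.
Starting interval: [-4, 10]
Step 1: mid = 3, f'(mid) = 21, new interval = [-4, 3]
Step 2: mid = -1/2, f'(mid) = -14, new interval = [-1/2, 3]
Step 3: mid = 5/4, f'(mid) = 7/2, new interval = [-1/2, 5/4]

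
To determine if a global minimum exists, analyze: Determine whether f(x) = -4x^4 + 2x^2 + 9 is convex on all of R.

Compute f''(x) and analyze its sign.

f(x) = -4x^4 + 2x^2 + 9
f'(x) = -16x^3 + 4x
f''(x) = -48x^2 + 4
f''(x) = -48x^2 + 4 -> -inf as |x| -> inf
Therefore, f is not globally convex on R.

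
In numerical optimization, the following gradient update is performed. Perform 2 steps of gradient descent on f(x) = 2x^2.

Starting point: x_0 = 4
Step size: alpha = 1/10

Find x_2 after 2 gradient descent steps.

f(x) = 2x^2, f'(x) = 4x + (0)
Step 1: f'(4) = 16, x_1 = 4 - 1/10 * 16 = 12/5
Step 2: f'(12/5) = 48/5, x_2 = 12/5 - 1/10 * 48/5 = 36/25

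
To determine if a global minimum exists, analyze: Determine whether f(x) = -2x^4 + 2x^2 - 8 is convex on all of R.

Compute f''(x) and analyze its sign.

f(x) = -2x^4 + 2x^2 - 8
f'(x) = -8x^3 + 4x
f''(x) = -24x^2 + 4
f''(x) = -24x^2 + 4 -> -inf as |x| -> inf
Therefore, f is not globally convex on R.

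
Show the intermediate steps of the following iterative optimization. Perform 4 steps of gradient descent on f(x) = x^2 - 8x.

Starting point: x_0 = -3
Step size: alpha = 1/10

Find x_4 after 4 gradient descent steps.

f(x) = x^2 - 8x, f'(x) = 2x + (-8)
Step 1: f'(-3) = -14, x_1 = -3 - 1/10 * -14 = -8/5
Step 2: f'(-8/5) = -56/5, x_2 = -8/5 - 1/10 * -56/5 = -12/25
Step 3: f'(-12/25) = -224/25, x_3 = -12/25 - 1/10 * -224/25 = 52/125
Step 4: f'(52/125) = -896/125, x_4 = 52/125 - 1/10 * -896/125 = 708/625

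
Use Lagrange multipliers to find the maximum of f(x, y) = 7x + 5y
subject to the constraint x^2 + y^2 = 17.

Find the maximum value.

Set up Lagrange conditions: grad f = lambda * grad g
  7 = 2*lambda*x
  5 = 2*lambda*y
From these: x/y = 7/5, so x = 7t, y = 5t for some t.
Substitute into constraint: (7t)^2 + (5t)^2 = 17
  t^2 * 74 = 17
  t = sqrt(17/74)
Maximum = 7*x + 5*y = (7^2 + 5^2)*t = 74 * sqrt(17/74) = sqrt(1258)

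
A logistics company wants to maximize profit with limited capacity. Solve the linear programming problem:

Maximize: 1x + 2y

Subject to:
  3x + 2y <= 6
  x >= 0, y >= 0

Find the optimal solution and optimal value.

The feasible region has vertices at [(0, 0), (2, 0), (0, 3)].
Checking objective 1x + 2y at each vertex:
  (0, 0): 1*0 + 2*0 = 0
  (2, 0): 1*2 + 2*0 = 2
  (0, 3): 1*0 + 2*3 = 6
Maximum is 6 at (0, 3).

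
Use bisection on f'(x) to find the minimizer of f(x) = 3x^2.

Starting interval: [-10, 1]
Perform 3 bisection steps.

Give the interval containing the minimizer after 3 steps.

Finding critical point of f(x) = 3x^2 using bisection on f'(x) = 6x + 0.
f'(x) = 0 when x = 0.
Starting interval: [-10, 1]
Step 1: mid = -9/2, f'(mid) = -27, new interval = [-9/2, 1]
Step 2: mid = -7/4, f'(mid) = -21/2, new interval = [-7/4, 1]
Step 3: mid = -3/8, f'(mid) = -9/4, new interval = [-3/8, 1]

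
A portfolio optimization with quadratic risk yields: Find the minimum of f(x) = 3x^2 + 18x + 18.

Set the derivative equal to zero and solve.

f(x) = 3x^2 + 18x + 18
f'(x) = 6x + (18) = 0
x = -18/6 = -3
f(-3) = -9
Since f''(x) = 6 > 0, this is a minimum.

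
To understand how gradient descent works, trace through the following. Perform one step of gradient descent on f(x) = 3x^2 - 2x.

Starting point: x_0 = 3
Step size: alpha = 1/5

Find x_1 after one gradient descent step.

f(x) = 3x^2 - 2x
f'(x) = 6x - 2
f'(3) = 6*3 + (-2) = 16
x_1 = x_0 - alpha * f'(x_0) = 3 - 1/5 * 16 = -1/5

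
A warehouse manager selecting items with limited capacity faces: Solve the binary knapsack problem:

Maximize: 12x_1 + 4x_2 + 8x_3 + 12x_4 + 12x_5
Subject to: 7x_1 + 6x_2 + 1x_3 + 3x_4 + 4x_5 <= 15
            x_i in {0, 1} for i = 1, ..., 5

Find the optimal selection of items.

Items: item 1 (v=12, w=7), item 2 (v=4, w=6), item 3 (v=8, w=1), item 4 (v=12, w=3), item 5 (v=12, w=4)
Capacity: 15
Checking all 32 subsets (w = total weight, v = total value):
  {}: w = 0, v = 0
  {1}: w = 7, v = 12
  {2}: w = 6, v = 4
  {3}: w = 1, v = 8
  {4}: w = 3, v = 12
  {5}: w = 4, v = 12
  {1, 2}: w = 13, v = 16
  {1, 3}: w = 8, v = 20
  {1, 4}: w = 10, v = 24
  {1, 5}: w = 11, v = 24
  {2, 3}: w = 7, v = 12
  {2, 4}: w = 9, v = 16
  {2, 5}: w = 10, v = 16
  {3, 4}: w = 4, v = 20
  {3, 5}: w = 5, v = 20
  {4, 5}: w = 7, v = 24
  {1, 2, 3}: w = 14, v = 24
  {1, 2, 4}: w = 16 > 15, infeasible
  {1, 2, 5}: w = 17 > 15, infeasible
  {1, 3, 4}: w = 11, v = 32
  {1, 3, 5}: w = 12, v = 32
  {1, 4, 5}: w = 14, v = 36
  {2, 3, 4}: w = 10, v = 24
  {2, 3, 5}: w = 11, v = 24
  {2, 4, 5}: w = 13, v = 28
  {3, 4, 5}: w = 8, v = 32
  {1, 2, 3, 4}: w = 17 > 15, infeasible
  {1, 2, 3, 5}: w = 18 > 15, infeasible
  {1, 2, 4, 5}: w = 20 > 15, infeasible
  {1, 3, 4, 5}: w = 15, v = 44
  {2, 3, 4, 5}: w = 14, v = 36
  {1, 2, 3, 4, 5}: w = 21 > 15, infeasible
Best feasible subset: items [1, 3, 4, 5]
Total weight: 15 <= 15, total value: 44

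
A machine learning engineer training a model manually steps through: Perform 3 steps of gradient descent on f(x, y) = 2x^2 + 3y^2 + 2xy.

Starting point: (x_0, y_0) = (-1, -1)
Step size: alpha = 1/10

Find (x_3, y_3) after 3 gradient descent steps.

f(x,y) = 2x^2 + 3y^2 + 2xy
grad_x = 4x + 2y, grad_y = 6y + 2x
Step 1: grad = (-6, -8), (-2/5, -1/5)
Step 2: grad = (-2, -2), (-1/5, 0)
Step 3: grad = (-4/5, -2/5), (-3/25, 1/25)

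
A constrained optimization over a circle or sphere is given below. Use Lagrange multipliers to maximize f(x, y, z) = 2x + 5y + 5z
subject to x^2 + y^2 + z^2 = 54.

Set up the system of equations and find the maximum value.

Lagrange conditions: 2 = 2*lambda*x, 5 = 2*lambda*y, 5 = 2*lambda*z
So x:2 = y:5 = z:5, i.e. x = 2t, y = 5t, z = 5t
Constraint: t^2*(2^2 + 5^2 + 5^2) = 54
  t^2 * 54 = 54  =>  t = sqrt(1)
Maximum = 2*2t + 5*5t + 5*5t = 54*sqrt(1) = 54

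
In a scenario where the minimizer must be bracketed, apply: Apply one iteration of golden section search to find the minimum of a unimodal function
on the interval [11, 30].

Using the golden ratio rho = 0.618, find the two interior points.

Golden section search on [11, 30].
Golden ratio rho = 0.618 (approx).
Interior points:
  x_1 = 11 + (1-0.618)*19 = 18.2580
  x_2 = 11 + 0.618*19 = 22.7420
Compare f(x_1) and f(x_2) to determine which subinterval to keep.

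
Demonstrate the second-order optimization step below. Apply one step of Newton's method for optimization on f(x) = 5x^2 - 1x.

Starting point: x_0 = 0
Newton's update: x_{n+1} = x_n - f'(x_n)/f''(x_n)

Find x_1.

f(x) = 5x^2 - 1x
f'(x) = 10x + (-1), f''(x) = 10
Newton step: x_1 = x_0 - f'(x_0)/f''(x_0)
f'(0) = -1
x_1 = 0 - -1/10 = 1/10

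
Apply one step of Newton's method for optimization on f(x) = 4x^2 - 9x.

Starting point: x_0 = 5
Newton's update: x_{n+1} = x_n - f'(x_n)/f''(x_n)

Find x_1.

f(x) = 4x^2 - 9x
f'(x) = 8x + (-9), f''(x) = 8
Newton step: x_1 = x_0 - f'(x_0)/f''(x_0)
f'(5) = 31
x_1 = 5 - 31/8 = 9/8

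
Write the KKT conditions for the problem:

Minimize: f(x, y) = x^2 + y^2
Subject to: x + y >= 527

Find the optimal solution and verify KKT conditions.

KKT conditions for min x^2 + y^2 s.t. x + y >= 527:
Stationarity: 2x = mu, 2y = mu
So x = y = mu/2.
Complementary slackness: mu*(x + y - 527) = 0
Primal feasibility: x + y >= 527; dual feasibility: mu >= 0
If mu = 0 then x = y = 0, but 0 + 0 < 527 is infeasible, so the constraint is active.
Constraint active: x + y = 2*(mu/2) = 527 => mu = 527
x = y = 527/2, f = 277729/2
Verify: stationarity 2*(527/2) = 527 = mu; primal 527/2 + 527/2 = 527 >= 527; dual mu = 527 >= 0; complementary slackness 527*(527 - 527) = 0. All KKT conditions hold.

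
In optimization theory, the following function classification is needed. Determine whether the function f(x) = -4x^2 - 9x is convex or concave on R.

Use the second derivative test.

f(x) = -4x^2 - 9x
f'(x) = -8x - 9
f''(x) = -8
Since f''(x) = -8 < 0 for all x, f is concave on R.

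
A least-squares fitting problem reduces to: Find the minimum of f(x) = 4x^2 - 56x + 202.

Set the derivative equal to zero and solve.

f(x) = 4x^2 - 56x + 202
f'(x) = 8x + (-56) = 0
x = 56/8 = 7
f(7) = 6
Since f''(x) = 8 > 0, this is a minimum.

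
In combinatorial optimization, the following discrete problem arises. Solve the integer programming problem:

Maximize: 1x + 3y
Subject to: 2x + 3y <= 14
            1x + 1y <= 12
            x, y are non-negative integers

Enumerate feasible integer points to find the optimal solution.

Constraint 1: 2x + 3y <= 14
Constraint 2: 1x + 1y <= 12
Feasible x range (need y >= 0): 0 <= x <= min(14/2, 12/1) => x in {0, ..., 7}.
Enumerate feasible integer points row by row (the coefficient of y is 3 > 0, so for each x the largest feasible y gives the best value):
  x = 0: y <= min((14 - 2*0)/3, (12 - 1*0)/1) => y in {0, ..., 4}; best 1*0 + 3*4 = 12
  x = 1: y <= min((14 - 2*1)/3, (12 - 1*1)/1) => y in {0, ..., 4}; best 1*1 + 3*4 = 13
  x = 2: y <= min((14 - 2*2)/3, (12 - 1*2)/1) => y in {0, ..., 3}; best 1*2 + 3*3 = 11
  x = 3: y <= min((14 - 2*3)/3, (12 - 1*3)/1) => y in {0, ..., 2}; best 1*3 + 3*2 = 9
  x = 4: y <= min((14 - 2*4)/3, (12 - 1*4)/1) => y in {0, ..., 2}; best 1*4 + 3*2 = 10
  x = 5: y <= min((14 - 2*5)/3, (12 - 1*5)/1) => y in {0, ..., 1}; best 1*5 + 3*1 = 8
  x = 6: y <= min((14 - 2*6)/3, (12 - 1*6)/1) => y in {0}; best 1*6 + 3*0 = 6
  x = 7: y <= min((14 - 2*7)/3, (12 - 1*7)/1) => y in {0}; best 1*7 + 3*0 = 7
The maximum 1x + 3y = 13 is achieved at x = 1, y = 4.
Check: 2*1 + 3*4 = 14 <= 14 and 1*1 + 1*4 = 5 <= 12.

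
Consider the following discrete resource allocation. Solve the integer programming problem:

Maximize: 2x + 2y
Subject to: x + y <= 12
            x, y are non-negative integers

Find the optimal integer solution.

Objective: 2x + 2y, constraint: x + y <= 12
Coefficient of x is 2 >= coefficient of y is 2, so allocate the entire budget to x.
Optimal: x = 12, y = 0, value = 24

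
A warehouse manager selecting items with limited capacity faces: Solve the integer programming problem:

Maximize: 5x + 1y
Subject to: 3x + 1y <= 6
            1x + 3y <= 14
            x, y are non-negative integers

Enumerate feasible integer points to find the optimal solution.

Constraint 1: 3x + 1y <= 6
Constraint 2: 1x + 3y <= 14
Feasible x range (need y >= 0): 0 <= x <= min(6/3, 14/1) => x in {0, ..., 2}.
Enumerate feasible integer points row by row (the coefficient of y is 1 > 0, so for each x the largest feasible y gives the best value):
  x = 0: y <= min((6 - 3*0)/1, (14 - 1*0)/3) => y in {0, ..., 4}; best 5*0 + 1*4 = 4
  x = 1: y <= min((6 - 3*1)/1, (14 - 1*1)/3) => y in {0, ..., 3}; best 5*1 + 1*3 = 8
  x = 2: y <= min((6 - 3*2)/1, (14 - 1*2)/3) => y in {0}; best 5*2 + 1*0 = 10
The maximum 5x + 1y = 10 is achieved at x = 2, y = 0.
Check: 3*2 + 1*0 = 6 <= 6 and 1*2 + 3*0 = 2 <= 14.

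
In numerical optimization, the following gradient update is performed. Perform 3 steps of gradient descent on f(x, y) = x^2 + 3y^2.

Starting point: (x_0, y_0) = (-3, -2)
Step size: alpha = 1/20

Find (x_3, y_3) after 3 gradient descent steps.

f(x,y) = x^2 + 3y^2
grad_x = 2x + 0y, grad_y = 6y + 0x
Step 1: grad = (-6, -12), (-27/10, -7/5)
Step 2: grad = (-27/5, -42/5), (-243/100, -49/50)
Step 3: grad = (-243/50, -147/25), (-2187/1000, -343/500)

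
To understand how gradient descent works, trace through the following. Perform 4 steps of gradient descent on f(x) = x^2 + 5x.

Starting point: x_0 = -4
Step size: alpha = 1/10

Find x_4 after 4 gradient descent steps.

f(x) = x^2 + 5x, f'(x) = 2x + (5)
Step 1: f'(-4) = -3, x_1 = -4 - 1/10 * -3 = -37/10
Step 2: f'(-37/10) = -12/5, x_2 = -37/10 - 1/10 * -12/5 = -173/50
Step 3: f'(-173/50) = -48/25, x_3 = -173/50 - 1/10 * -48/25 = -817/250
Step 4: f'(-817/250) = -192/125, x_4 = -817/250 - 1/10 * -192/125 = -3893/1250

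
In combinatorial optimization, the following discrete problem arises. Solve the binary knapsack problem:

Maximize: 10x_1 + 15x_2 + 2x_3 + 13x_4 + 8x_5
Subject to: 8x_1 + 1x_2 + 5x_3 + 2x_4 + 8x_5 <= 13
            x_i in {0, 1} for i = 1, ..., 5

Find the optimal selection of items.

Items: item 1 (v=10, w=8), item 2 (v=15, w=1), item 3 (v=2, w=5), item 4 (v=13, w=2), item 5 (v=8, w=8)
Capacity: 13
Checking all 32 subsets (w = total weight, v = total value):
  {}: w = 0, v = 0
  {1}: w = 8, v = 10
  {2}: w = 1, v = 15
  {3}: w = 5, v = 2
  {4}: w = 2, v = 13
  {5}: w = 8, v = 8
  {1, 2}: w = 9, v = 25
  {1, 3}: w = 13, v = 12
  {1, 4}: w = 10, v = 23
  {1, 5}: w = 16 > 13, infeasible
  {2, 3}: w = 6, v = 17
  {2, 4}: w = 3, v = 28
  {2, 5}: w = 9, v = 23
  {3, 4}: w = 7, v = 15
  {3, 5}: w = 13, v = 10
  {4, 5}: w = 10, v = 21
  {1, 2, 3}: w = 14 > 13, infeasible
  {1, 2, 4}: w = 11, v = 38
  {1, 2, 5}: w = 17 > 13, infeasible
  {1, 3, 4}: w = 15 > 13, infeasible
  {1, 3, 5}: w = 21 > 13, infeasible
  {1, 4, 5}: w = 18 > 13, infeasible
  {2, 3, 4}: w = 8, v = 30
  {2, 3, 5}: w = 14 > 13, infeasible
  {2, 4, 5}: w = 11, v = 36
  {3, 4, 5}: w = 15 > 13, infeasible
  {1, 2, 3, 4}: w = 16 > 13, infeasible
  {1, 2, 3, 5}: w = 22 > 13, infeasible
  {1, 2, 4, 5}: w = 19 > 13, infeasible
  {1, 3, 4, 5}: w = 23 > 13, infeasible
  {2, 3, 4, 5}: w = 16 > 13, infeasible
  {1, 2, 3, 4, 5}: w = 24 > 13, infeasible
Best feasible subset: items [1, 2, 4]
Total weight: 11 <= 13, total value: 38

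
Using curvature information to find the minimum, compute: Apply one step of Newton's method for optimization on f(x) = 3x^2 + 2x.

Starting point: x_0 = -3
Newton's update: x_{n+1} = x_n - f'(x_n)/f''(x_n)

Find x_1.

f(x) = 3x^2 + 2x
f'(x) = 6x + (2), f''(x) = 6
Newton step: x_1 = x_0 - f'(x_0)/f''(x_0)
f'(-3) = -16
x_1 = -3 - -16/6 = -1/3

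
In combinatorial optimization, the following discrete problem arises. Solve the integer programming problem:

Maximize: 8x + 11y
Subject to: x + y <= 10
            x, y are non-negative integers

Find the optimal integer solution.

Objective: 8x + 11y, constraint: x + y <= 10
Coefficient of y is 11 > coefficient of x is 8, so allocate the entire budget to y.
Optimal: x = 0, y = 10, value = 110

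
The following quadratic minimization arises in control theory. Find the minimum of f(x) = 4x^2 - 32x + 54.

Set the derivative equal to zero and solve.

f(x) = 4x^2 - 32x + 54
f'(x) = 8x + (-32) = 0
x = 32/8 = 4
f(4) = -10
Since f''(x) = 8 > 0, this is a minimum.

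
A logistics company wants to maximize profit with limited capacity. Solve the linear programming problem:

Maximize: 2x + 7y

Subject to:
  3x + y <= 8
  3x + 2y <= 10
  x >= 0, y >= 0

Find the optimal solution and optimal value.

Feasible vertices: (0, 0), (0, 5), (2, 2), (8/3, 0)
Objective 2x + 7y at each:
  (0, 0): 0
  (0, 5): 35
  (2, 2): 18
  (8/3, 0): 16/3
Maximum is 35 at (0, 5).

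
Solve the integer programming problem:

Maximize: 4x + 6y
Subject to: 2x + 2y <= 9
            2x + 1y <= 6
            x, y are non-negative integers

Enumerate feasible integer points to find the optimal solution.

Constraint 1: 2x + 2y <= 9
Constraint 2: 2x + 1y <= 6
Feasible x range (need y >= 0): 0 <= x <= min(9/2, 6/2) => x in {0, ..., 3}.
Enumerate feasible integer points row by row (the coefficient of y is 6 > 0, so for each x the largest feasible y gives the best value):
  x = 0: y <= min((9 - 2*0)/2, (6 - 2*0)/1) => y in {0, ..., 4}; best 4*0 + 6*4 = 24
  x = 1: y <= min((9 - 2*1)/2, (6 - 2*1)/1) => y in {0, ..., 3}; best 4*1 + 6*3 = 22
  x = 2: y <= min((9 - 2*2)/2, (6 - 2*2)/1) => y in {0, ..., 2}; best 4*2 + 6*2 = 20
  x = 3: y <= min((9 - 2*3)/2, (6 - 2*3)/1) => y in {0}; best 4*3 + 6*0 = 12
The maximum 4x + 6y = 24 is achieved at x = 0, y = 4.
Check: 2*0 + 2*4 = 8 <= 9 and 2*0 + 1*4 = 4 <= 6.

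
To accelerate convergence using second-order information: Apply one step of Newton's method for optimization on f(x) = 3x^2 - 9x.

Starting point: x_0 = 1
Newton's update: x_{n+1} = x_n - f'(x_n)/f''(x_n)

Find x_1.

f(x) = 3x^2 - 9x
f'(x) = 6x + (-9), f''(x) = 6
Newton step: x_1 = x_0 - f'(x_0)/f''(x_0)
f'(1) = -3
x_1 = 1 - -3/6 = 3/2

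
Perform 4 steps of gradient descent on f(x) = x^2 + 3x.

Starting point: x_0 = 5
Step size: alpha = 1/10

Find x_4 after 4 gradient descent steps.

f(x) = x^2 + 3x, f'(x) = 2x + (3)
Step 1: f'(5) = 13, x_1 = 5 - 1/10 * 13 = 37/10
Step 2: f'(37/10) = 52/5, x_2 = 37/10 - 1/10 * 52/5 = 133/50
Step 3: f'(133/50) = 208/25, x_3 = 133/50 - 1/10 * 208/25 = 457/250
Step 4: f'(457/250) = 832/125, x_4 = 457/250 - 1/10 * 832/125 = 1453/1250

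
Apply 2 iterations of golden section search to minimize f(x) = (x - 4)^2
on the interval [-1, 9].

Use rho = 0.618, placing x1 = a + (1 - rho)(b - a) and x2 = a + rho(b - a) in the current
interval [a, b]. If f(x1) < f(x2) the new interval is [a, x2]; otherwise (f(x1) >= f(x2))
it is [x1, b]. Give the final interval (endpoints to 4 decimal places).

Golden section search for min of f(x) = (x - 4)^2 on [-1, 9].
Each step: x1 = a + (1 - rho)(b - a), x2 = a + rho(b - a); if f(x1) < f(x2) keep [a, x2], otherwise keep [x1, b].
Step 1: [-1.0000, 9.0000], x1=2.8200 (f=1.3924), x2=5.1800 (f=1.3924); f(x1) = f(x2) (tie, not '<') => keep [2.8200, 9.0000]
Step 2: [2.8200, 9.0000], x1=5.1808 (f=1.3942), x2=6.6392 (f=6.9656); f(x1) < f(x2) => keep [2.8200, 6.6392]
Final interval: [2.8200, 6.6392]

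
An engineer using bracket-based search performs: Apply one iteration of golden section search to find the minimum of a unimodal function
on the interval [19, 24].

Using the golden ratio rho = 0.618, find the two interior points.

Golden section search on [19, 24].
Golden ratio rho = 0.618 (approx).
Interior points:
  x_1 = 19 + (1-0.618)*5 = 20.9100
  x_2 = 19 + 0.618*5 = 22.0900
Compare f(x_1) and f(x_2) to determine which subinterval to keep.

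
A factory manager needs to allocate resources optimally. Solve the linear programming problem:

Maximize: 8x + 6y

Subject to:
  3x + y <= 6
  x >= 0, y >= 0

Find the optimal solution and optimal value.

The feasible region has vertices at [(0, 0), (2, 0), (0, 6)].
Checking objective 8x + 6y at each vertex:
  (0, 0): 8*0 + 6*0 = 0
  (2, 0): 8*2 + 6*0 = 16
  (0, 6): 8*0 + 6*6 = 36
Maximum is 36 at (0, 6).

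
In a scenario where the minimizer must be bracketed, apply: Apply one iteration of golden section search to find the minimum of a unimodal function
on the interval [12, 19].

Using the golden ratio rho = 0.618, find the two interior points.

Golden section search on [12, 19].
Golden ratio rho = 0.618 (approx).
Interior points:
  x_1 = 12 + (1-0.618)*7 = 14.6740
  x_2 = 12 + 0.618*7 = 16.3260
Compare f(x_1) and f(x_2) to determine which subinterval to keep.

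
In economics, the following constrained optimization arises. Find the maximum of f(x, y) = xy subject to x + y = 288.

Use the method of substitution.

Substitute y = 288 - x into f(x,y) = xy:
g(x) = x(288 - x) = 288x - x^2
g'(x) = 288 - 2x = 0  =>  x = 144
y = 288 - 144 = 144
Maximum value = 144 * 144 = 20736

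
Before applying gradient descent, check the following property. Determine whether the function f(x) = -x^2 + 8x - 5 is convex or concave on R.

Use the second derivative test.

f(x) = -x^2 + 8x - 5
f'(x) = -2x + 8
f''(x) = -2
Since f''(x) = -2 < 0 for all x, f is concave on R.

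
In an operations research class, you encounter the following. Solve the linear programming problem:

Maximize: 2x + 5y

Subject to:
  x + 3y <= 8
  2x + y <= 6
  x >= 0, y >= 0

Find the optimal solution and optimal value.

Feasible vertices: (0, 0), (0, 8/3), (2, 2), (3, 0)
Objective 2x + 5y at each:
  (0, 0): 0
  (0, 8/3): 40/3
  (2, 2): 14
  (3, 0): 6
Maximum is 14 at (2, 2).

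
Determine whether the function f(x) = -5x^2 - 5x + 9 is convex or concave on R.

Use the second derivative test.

f(x) = -5x^2 - 5x + 9
f'(x) = -10x - 5
f''(x) = -10
Since f''(x) = -10 < 0 for all x, f is concave on R.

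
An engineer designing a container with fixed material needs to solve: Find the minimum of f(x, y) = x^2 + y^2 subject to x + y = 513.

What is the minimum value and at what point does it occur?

Substitute y = 513 - x into f(x,y) = x^2 + y^2:
g(x) = x^2 + (513 - x)^2 = 2x^2 - 1026x + 263169
g'(x) = 4x - 1026 = 0  =>  x = 513/2
y = 513 - 513/2 = 513/2
Minimum value = (513/2)^2 + (513/2)^2 = 263169/2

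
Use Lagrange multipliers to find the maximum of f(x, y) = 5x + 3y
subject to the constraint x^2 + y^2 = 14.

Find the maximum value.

Set up Lagrange conditions: grad f = lambda * grad g
  5 = 2*lambda*x
  3 = 2*lambda*y
From these: x/y = 5/3, so x = 5t, y = 3t for some t.
Substitute into constraint: (5t)^2 + (3t)^2 = 14
  t^2 * 34 = 14
  t = sqrt(14/34)
Maximum = 5*x + 3*y = (5^2 + 3^2)*t = 34 * sqrt(14/34) = sqrt(476)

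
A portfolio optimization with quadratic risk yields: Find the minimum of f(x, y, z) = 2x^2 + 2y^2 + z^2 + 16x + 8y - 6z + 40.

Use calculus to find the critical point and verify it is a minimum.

f(x,y,z) = 2x^2 + 2y^2 + z^2 + 16x + 8y - 6z + 40
df/dx = 4x + (16) = 0 => x = -4
df/dy = 4y + (8) = 0 => y = -2
df/dz = 2z + (-6) = 0 => z = 3
f(-4,-2,3) = 2*(-4)^2 + 2*(-2)^2 + 1*(3)^2 + 16*(-4) + 8*(-2) + -6*(3) + 40 = -9
Hessian is diagonal with entries 4, 4, 2 > 0, confirmed minimum.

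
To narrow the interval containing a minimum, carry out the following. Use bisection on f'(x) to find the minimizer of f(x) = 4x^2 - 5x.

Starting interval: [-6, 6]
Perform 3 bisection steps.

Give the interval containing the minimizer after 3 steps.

Finding critical point of f(x) = 4x^2 - 5x using bisection on f'(x) = 8x + -5.
f'(x) = 0 when x = 5/8.
Starting interval: [-6, 6]
Step 1: mid = 0, f'(mid) = -5, new interval = [0, 6]
Step 2: mid = 3, f'(mid) = 19, new interval = [0, 3]
Step 3: mid = 3/2, f'(mid) = 7, new interval = [0, 3/2]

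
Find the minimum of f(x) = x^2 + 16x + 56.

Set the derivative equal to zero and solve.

f(x) = x^2 + 16x + 56
f'(x) = 2x + (16) = 0
x = -16/2 = -8
f(-8) = -8
Since f''(x) = 2 > 0, this is a minimum.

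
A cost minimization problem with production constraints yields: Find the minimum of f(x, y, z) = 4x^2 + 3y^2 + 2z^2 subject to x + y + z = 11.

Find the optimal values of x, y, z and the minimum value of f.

Using Lagrange multipliers on f = 4x^2 + 3y^2 + 2z^2 with constraint x + y + z = 11:
Conditions: 2*4*x = lambda, 2*3*y = lambda, 2*2*z = lambda
So x = lambda/8, y = lambda/6, z = lambda/4
Substituting into constraint: lambda * (13/24) = 11
lambda = 264/13
x = 33/13, y = 44/13, z = 66/13
Minimum value = 1452/13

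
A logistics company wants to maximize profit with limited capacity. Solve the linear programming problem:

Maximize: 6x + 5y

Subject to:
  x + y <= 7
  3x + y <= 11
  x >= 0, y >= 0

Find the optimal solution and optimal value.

Feasible vertices: (0, 0), (0, 7), (2, 5), (11/3, 0)
Objective 6x + 5y at each:
  (0, 0): 0
  (0, 7): 35
  (2, 5): 37
  (11/3, 0): 22
Maximum is 37 at (2, 5).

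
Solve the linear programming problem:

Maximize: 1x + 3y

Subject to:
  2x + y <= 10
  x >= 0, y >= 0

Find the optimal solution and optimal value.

The feasible region has vertices at [(0, 0), (5, 0), (0, 10)].
Checking objective 1x + 3y at each vertex:
  (0, 0): 1*0 + 3*0 = 0
  (5, 0): 1*5 + 3*0 = 5
  (0, 10): 1*0 + 3*10 = 30
Maximum is 30 at (0, 10).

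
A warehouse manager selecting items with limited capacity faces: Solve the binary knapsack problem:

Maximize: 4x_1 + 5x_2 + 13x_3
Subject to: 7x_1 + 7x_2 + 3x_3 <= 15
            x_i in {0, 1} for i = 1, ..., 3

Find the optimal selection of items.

Items: item 1 (v=4, w=7), item 2 (v=5, w=7), item 3 (v=13, w=3)
Capacity: 15
Checking all 8 subsets (w = total weight, v = total value):
  {}: w = 0, v = 0
  {1}: w = 7, v = 4
  {2}: w = 7, v = 5
  {3}: w = 3, v = 13
  {1, 2}: w = 14, v = 9
  {1, 3}: w = 10, v = 17
  {2, 3}: w = 10, v = 18
  {1, 2, 3}: w = 17 > 15, infeasible
Best feasible subset: items [2, 3]
Total weight: 10 <= 15, total value: 18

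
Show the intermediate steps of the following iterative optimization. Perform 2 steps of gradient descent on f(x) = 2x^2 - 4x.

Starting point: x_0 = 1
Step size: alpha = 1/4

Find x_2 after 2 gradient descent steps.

f(x) = 2x^2 - 4x, f'(x) = 4x + (-4)
Step 1: f'(1) = 0, x_1 = 1 - 1/4 * 0 = 1
Step 2: f'(1) = 0, x_2 = 1 - 1/4 * 0 = 1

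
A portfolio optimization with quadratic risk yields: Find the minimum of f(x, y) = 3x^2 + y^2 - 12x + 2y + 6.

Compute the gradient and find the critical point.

f(x,y) = 3x^2 + y^2 - 12x + 2y + 6
df/dx = 6x + (-12) = 0  =>  x = 2
df/dy = 2y + (2) = 0  =>  y = -1
f(2, -1) = 3*(2)^2 + 1*(-1)^2 + -12*(2) + 2*(-1) + 6 = -7
Hessian is diagonal with entries 6, 2 > 0, so this is a minimum.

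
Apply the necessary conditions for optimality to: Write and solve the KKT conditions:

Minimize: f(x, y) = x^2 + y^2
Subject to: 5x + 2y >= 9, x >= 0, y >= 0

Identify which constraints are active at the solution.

KKT conditions for min x^2 + y^2 s.t. 5x + 2y >= 9, x >= 0, y >= 0:
Stationarity: 2x = mu*5 + mu_x, 2y = mu*2 + mu_y, with mu, mu_x, mu_y >= 0
Complementary slackness: mu*(5x + 2y - 9) = 0, mu_x*x = 0, mu_y*y = 0
(0, 0) is infeasible (5*0 + 2*0 < 9), so if mu = 0 stationarity would force x = mu_x/2 >= 0, y = mu_y/2 >= 0 with mu_x*x = mu_y*y = 0, i.e. x = y = 0: contradiction. Hence mu > 0 and 5x + 2y = 9 is active.
Try x > 0, y > 0 (so mu_x = mu_y = 0): x = 5*mu/2, y = 2*mu/2
Substitute: 5*(5*mu/2) + 2*(2*mu/2) = 9
  mu*29/2 = 9 => mu = 18/29
x* = 45/29 > 0, y* = 18/29 > 0, consistent with mu_x = mu_y = 0.
f is convex and the constraints are linear, so this KKT point is the global minimum.
f* = 81/29
Active constraints: 5x + 2y >= 9 (holds with equality, mu = 18/29 > 0); x >= 0 and y >= 0 are inactive (mu_x = mu_y = 0).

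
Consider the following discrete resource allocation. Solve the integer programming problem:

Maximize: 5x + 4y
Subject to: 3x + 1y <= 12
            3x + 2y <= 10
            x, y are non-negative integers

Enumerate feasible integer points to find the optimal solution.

Constraint 1: 3x + 1y <= 12
Constraint 2: 3x + 2y <= 10
Feasible x range (need y >= 0): 0 <= x <= min(12/3, 10/3) => x in {0, ..., 3}.
Enumerate feasible integer points row by row (the coefficient of y is 4 > 0, so for each x the largest feasible y gives the best value):
  x = 0: y <= min((12 - 3*0)/1, (10 - 3*0)/2) => y in {0, ..., 5}; best 5*0 + 4*5 = 20
  x = 1: y <= min((12 - 3*1)/1, (10 - 3*1)/2) => y in {0, ..., 3}; best 5*1 + 4*3 = 17
  x = 2: y <= min((12 - 3*2)/1, (10 - 3*2)/2) => y in {0, ..., 2}; best 5*2 + 4*2 = 18
  x = 3: y <= min((12 - 3*3)/1, (10 - 3*3)/2) => y in {0}; best 5*3 + 4*0 = 15
The maximum 5x + 4y = 20 is achieved at x = 0, y = 5.
Check: 3*0 + 1*5 = 5 <= 12 and 3*0 + 2*5 = 10 <= 10.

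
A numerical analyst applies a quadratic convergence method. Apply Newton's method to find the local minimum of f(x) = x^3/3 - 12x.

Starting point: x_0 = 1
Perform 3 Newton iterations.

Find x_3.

f(x) = x^3/3 - 12x
f'(x) = x^2 - 12, f''(x) = 2x
Newton update: x_{n+1} = x_n - (x_n^2 - 12)/(2*x_n)
Step 1: x_0 = 1, f'=-11, f''=2, x_1 = 13/2
Step 2: x_1 = 13/2, f'=121/4, f''=13, x_2 = 217/52
Step 3: x_2 = 217/52, f'=14641/2704, f''=217/26, x_3 = 79537/22568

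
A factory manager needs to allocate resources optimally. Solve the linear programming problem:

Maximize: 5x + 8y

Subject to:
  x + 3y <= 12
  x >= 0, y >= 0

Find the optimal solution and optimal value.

The feasible region has vertices at [(0, 0), (12, 0), (0, 4)].
Checking objective 5x + 8y at each vertex:
  (0, 0): 5*0 + 8*0 = 0
  (12, 0): 5*12 + 8*0 = 60
  (0, 4): 5*0 + 8*4 = 32
Maximum is 60 at (12, 0).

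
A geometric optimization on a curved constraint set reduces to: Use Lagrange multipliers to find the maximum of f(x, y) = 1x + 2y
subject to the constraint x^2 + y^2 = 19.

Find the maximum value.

Set up Lagrange conditions: grad f = lambda * grad g
  1 = 2*lambda*x
  2 = 2*lambda*y
From these: x/y = 1/2, so x = 1t, y = 2t for some t.
Substitute into constraint: (1t)^2 + (2t)^2 = 19
  t^2 * 5 = 19
  t = sqrt(19/5)
Maximum = 1*x + 2*y = (1^2 + 2^2)*t = 5 * sqrt(19/5) = sqrt(95)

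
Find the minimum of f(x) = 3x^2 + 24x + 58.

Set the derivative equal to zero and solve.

f(x) = 3x^2 + 24x + 58
f'(x) = 6x + (24) = 0
x = -24/6 = -4
f(-4) = 10
Since f''(x) = 6 > 0, this is a minimum.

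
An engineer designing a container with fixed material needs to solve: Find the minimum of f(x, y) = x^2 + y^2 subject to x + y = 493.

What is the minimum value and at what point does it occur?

Substitute y = 493 - x into f(x,y) = x^2 + y^2:
g(x) = x^2 + (493 - x)^2 = 2x^2 - 986x + 243049
g'(x) = 4x - 986 = 0  =>  x = 493/2
y = 493 - 493/2 = 493/2
Minimum value = (493/2)^2 + (493/2)^2 = 243049/2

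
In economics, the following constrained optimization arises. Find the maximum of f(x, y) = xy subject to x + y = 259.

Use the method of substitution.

Substitute y = 259 - x into f(x,y) = xy:
g(x) = x(259 - x) = 259x - x^2
g'(x) = 259 - 2x = 0  =>  x = 259/2
y = 259 - 259/2 = 259/2
Maximum value = (259/2) * (259/2) = 67081/4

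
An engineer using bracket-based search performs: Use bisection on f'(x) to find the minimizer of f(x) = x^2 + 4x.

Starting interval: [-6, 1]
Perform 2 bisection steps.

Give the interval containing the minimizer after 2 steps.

Finding critical point of f(x) = x^2 + 4x using bisection on f'(x) = 2x + 4.
f'(x) = 0 when x = -2.
Starting interval: [-6, 1]
Step 1: mid = -5/2, f'(mid) = -1, new interval = [-5/2, 1]
Step 2: mid = -3/4, f'(mid) = 5/2, new interval = [-5/2, -3/4]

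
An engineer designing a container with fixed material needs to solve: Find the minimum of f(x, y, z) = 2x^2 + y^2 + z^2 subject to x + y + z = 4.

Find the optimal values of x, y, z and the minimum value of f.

Using Lagrange multipliers on f = 2x^2 + y^2 + z^2 with constraint x + y + z = 4:
Conditions: 2*2*x = lambda, 2*1*y = lambda, 2*1*z = lambda
So x = lambda/4, y = lambda/2, z = lambda/2
Substituting into constraint: lambda * (5/4) = 4
lambda = 16/5
x = 4/5, y = 8/5, z = 8/5
Minimum value = 32/5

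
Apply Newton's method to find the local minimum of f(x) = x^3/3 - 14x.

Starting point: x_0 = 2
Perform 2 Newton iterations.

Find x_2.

f(x) = x^3/3 - 14x
f'(x) = x^2 - 14, f''(x) = 2x
Newton update: x_{n+1} = x_n - (x_n^2 - 14)/(2*x_n)
Step 1: x_0 = 2, f'=-10, f''=4, x_1 = 9/2
Step 2: x_1 = 9/2, f'=25/4, f''=9, x_2 = 137/36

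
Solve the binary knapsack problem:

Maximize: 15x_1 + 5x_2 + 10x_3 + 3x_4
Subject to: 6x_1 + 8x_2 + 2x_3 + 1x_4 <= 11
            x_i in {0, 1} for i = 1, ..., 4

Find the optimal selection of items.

Items: item 1 (v=15, w=6), item 2 (v=5, w=8), item 3 (v=10, w=2), item 4 (v=3, w=1)
Capacity: 11
Checking all 16 subsets (w = total weight, v = total value):
  {}: w = 0, v = 0
  {1}: w = 6, v = 15
  {2}: w = 8, v = 5
  {3}: w = 2, v = 10
  {4}: w = 1, v = 3
  {1, 2}: w = 14 > 11, infeasible
  {1, 3}: w = 8, v = 25
  {1, 4}: w = 7, v = 18
  {2, 3}: w = 10, v = 15
  {2, 4}: w = 9, v = 8
  {3, 4}: w = 3, v = 13
  {1, 2, 3}: w = 16 > 11, infeasible
  {1, 2, 4}: w = 15 > 11, infeasible
  {1, 3, 4}: w = 9, v = 28
  {2, 3, 4}: w = 11, v = 18
  {1, 2, 3, 4}: w = 17 > 11, infeasible
Best feasible subset: items [1, 3, 4]
Total weight: 9 <= 11, total value: 28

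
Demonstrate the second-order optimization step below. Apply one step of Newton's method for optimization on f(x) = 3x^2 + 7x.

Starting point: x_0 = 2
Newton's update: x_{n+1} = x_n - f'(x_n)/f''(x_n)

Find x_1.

f(x) = 3x^2 + 7x
f'(x) = 6x + (7), f''(x) = 6
Newton step: x_1 = x_0 - f'(x_0)/f''(x_0)
f'(2) = 19
x_1 = 2 - 19/6 = -7/6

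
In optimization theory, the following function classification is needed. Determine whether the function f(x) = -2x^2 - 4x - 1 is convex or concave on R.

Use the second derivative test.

f(x) = -2x^2 - 4x - 1
f'(x) = -4x - 4
f''(x) = -4
Since f''(x) = -4 < 0 for all x, f is concave on R.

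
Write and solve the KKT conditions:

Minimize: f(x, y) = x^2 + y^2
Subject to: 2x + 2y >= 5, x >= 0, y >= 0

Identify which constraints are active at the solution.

KKT conditions for min x^2 + y^2 s.t. 2x + 2y >= 5, x >= 0, y >= 0:
Stationarity: 2x = mu*2 + mu_x, 2y = mu*2 + mu_y, with mu, mu_x, mu_y >= 0
Complementary slackness: mu*(2x + 2y - 5) = 0, mu_x*x = 0, mu_y*y = 0
(0, 0) is infeasible (2*0 + 2*0 < 5), so if mu = 0 stationarity would force x = mu_x/2 >= 0, y = mu_y/2 >= 0 with mu_x*x = mu_y*y = 0, i.e. x = y = 0: contradiction. Hence mu > 0 and 2x + 2y = 5 is active.
Try x > 0, y > 0 (so mu_x = mu_y = 0): x = 2*mu/2, y = 2*mu/2
Substitute: 2*(2*mu/2) + 2*(2*mu/2) = 5
  mu*8/2 = 5 => mu = 5/4
x* = 5/4 > 0, y* = 5/4 > 0, consistent with mu_x = mu_y = 0.
f is convex and the constraints are linear, so this KKT point is the global minimum.
f* = 25/8
Active constraints: 2x + 2y >= 5 (holds with equality, mu = 5/4 > 0); x >= 0 and y >= 0 are inactive (mu_x = mu_y = 0).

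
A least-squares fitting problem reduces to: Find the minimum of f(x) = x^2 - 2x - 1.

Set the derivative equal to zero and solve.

f(x) = x^2 - 2x - 1
f'(x) = 2x + (-2) = 0
x = 2/2 = 1
f(1) = -2
Since f''(x) = 2 > 0, this is a minimum.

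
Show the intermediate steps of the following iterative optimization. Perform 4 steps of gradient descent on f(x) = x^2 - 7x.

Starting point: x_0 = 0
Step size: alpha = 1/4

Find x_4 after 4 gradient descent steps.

f(x) = x^2 - 7x, f'(x) = 2x + (-7)
Step 1: f'(0) = -7, x_1 = 0 - 1/4 * -7 = 7/4
Step 2: f'(7/4) = -7/2, x_2 = 7/4 - 1/4 * -7/2 = 21/8
Step 3: f'(21/8) = -7/4, x_3 = 21/8 - 1/4 * -7/4 = 49/16
Step 4: f'(49/16) = -7/8, x_4 = 49/16 - 1/4 * -7/8 = 105/32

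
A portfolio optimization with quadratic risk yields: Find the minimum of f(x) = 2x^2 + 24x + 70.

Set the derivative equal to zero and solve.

f(x) = 2x^2 + 24x + 70
f'(x) = 4x + (24) = 0
x = -24/4 = -6
f(-6) = -2
Since f''(x) = 4 > 0, this is a minimum.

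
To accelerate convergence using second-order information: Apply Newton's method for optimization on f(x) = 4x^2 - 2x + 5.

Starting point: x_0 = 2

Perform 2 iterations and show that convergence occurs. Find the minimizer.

f(x) = 4x^2 - 2x + 5, f'(x) = 8x + (-2), f''(x) = 8
Step 1: f'(2) = 14, x_1 = 2 - 14/8 = 1/4
Step 2: f'(1/4) = 0, x_2 = 1/4 (converged)
Newton's method converges in 1 step for quadratics.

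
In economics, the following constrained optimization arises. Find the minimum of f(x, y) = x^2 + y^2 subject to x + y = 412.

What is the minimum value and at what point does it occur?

Substitute y = 412 - x into f(x,y) = x^2 + y^2:
g(x) = x^2 + (412 - x)^2 = 2x^2 - 824x + 169744
g'(x) = 4x - 824 = 0  =>  x = 206
y = 412 - 206 = 206
Minimum value = 206^2 + 206^2 = 84872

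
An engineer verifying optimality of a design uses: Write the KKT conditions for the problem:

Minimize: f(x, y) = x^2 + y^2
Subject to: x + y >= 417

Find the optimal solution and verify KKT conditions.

KKT conditions for min x^2 + y^2 s.t. x + y >= 417:
Stationarity: 2x = mu, 2y = mu
So x = y = mu/2.
Complementary slackness: mu*(x + y - 417) = 0
Primal feasibility: x + y >= 417; dual feasibility: mu >= 0
If mu = 0 then x = y = 0, but 0 + 0 < 417 is infeasible, so the constraint is active.
Constraint active: x + y = 2*(mu/2) = 417 => mu = 417
x = y = 417/2, f = 173889/2
Verify: stationarity 2*(417/2) = 417 = mu; primal 417/2 + 417/2 = 417 >= 417; dual mu = 417 >= 0; complementary slackness 417*(417 - 417) = 0. All KKT conditions hold.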